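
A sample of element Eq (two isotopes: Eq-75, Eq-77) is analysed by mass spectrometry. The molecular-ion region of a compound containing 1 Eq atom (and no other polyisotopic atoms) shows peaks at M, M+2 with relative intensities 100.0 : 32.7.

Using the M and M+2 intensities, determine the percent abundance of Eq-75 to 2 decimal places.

Let p = fractional abundance of Eq-75. I(M+2)/I(M) = [C(1,1)·p^0·(1−p)] / p^1 = 1·(1−p)/p = 32.7/100.0 = 0.3270
(1−p)/p = 0.3270/1 = 0.3270  ⇒  p = 1/(1 + 0.3270) = 0.7536
Eq-75: 75.36%, Eq-77: 24.64%.

75.36%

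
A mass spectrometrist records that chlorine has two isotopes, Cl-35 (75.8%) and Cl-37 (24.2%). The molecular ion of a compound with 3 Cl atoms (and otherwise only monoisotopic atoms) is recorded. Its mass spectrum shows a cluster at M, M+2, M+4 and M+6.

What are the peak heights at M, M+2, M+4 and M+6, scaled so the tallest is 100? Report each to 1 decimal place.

100.0 : 95.8 : 30.6 : 3.3

Each Cl atom is independently Cl-35 (p = 0.758) or Cl-37 (q = 0.242); the cluster is the binomial expansion (p + q)^3.
P(M) = 0.758^3 = 0.435520
P(M+2) = 3 × 0.758^2 × 0.242^1 = 0.417133
P(M+4) = 3 × 0.758^1 × 0.242^2 = 0.133175
P(M+6) = 0.242^3 = 0.014172
The M peak is largest (0.435520); scaling to 100 gives 100.0 : 95.8 : 30.6 : 3.3.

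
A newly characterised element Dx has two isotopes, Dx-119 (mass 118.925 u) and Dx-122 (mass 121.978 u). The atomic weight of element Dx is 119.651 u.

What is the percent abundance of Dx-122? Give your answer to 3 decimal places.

23.780%

With x = fraction of Dx-119 (so Dx-122 is 1 − x):
118.925·x + 121.978·(1 − x) = 119.651
(118.925 − 121.978)·x = 119.651 − 121.978
x = -2.327 / -3.053 = 0.76220 → 76.220% Dx-119, 23.780% Dx-122.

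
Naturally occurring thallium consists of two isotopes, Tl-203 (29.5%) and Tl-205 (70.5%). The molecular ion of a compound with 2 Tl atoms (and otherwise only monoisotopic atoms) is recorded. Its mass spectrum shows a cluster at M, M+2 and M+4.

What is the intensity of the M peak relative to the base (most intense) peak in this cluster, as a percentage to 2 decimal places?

17.51%

Binomial terms of (0.295 + 0.705)^2: M 0.0870, M+2 0.4160, M+4 0.4970 → M+4 is the base peak.
P(M+4) = C(2,2) × 0.295^0 × 0.705^2 = 1 × 1.0000 × 0.497025 = 0.497025 (base)
P(M) = C(2,0) × 0.295^2 × 0.705^0 = 1 × 0.087025 × 1.0000 = 0.087025
Relative intensity = 0.087025 / 0.497025 × 100 = 17.51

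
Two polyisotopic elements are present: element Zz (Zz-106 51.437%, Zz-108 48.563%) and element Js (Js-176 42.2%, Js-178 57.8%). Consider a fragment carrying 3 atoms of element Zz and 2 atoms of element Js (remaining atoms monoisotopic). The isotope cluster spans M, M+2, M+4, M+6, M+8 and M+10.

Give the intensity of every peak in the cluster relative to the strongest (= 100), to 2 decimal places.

Element Zz pattern (n=3): 0.13609021 : 0.38545885 : 0.36392166 : 0.11452928
Element Js pattern (n=2): 0.178084 : 0.487832 : 0.334084
Convolve the two distributions (both contribute in 2-u steps):
  M: 0.13609021×0.178084 = 0.024235
  M+2: 0.13609021×0.487832 + 0.38545885×0.178084 = 0.135033
  M+4: 0.13609021×0.334084 + 0.38545885×0.487832 + 0.36392166×0.178084 = 0.298313
  M+6: 0.38545885×0.334084 + 0.36392166×0.487832 + 0.11452928×0.178084 = 0.326704
  M+8: 0.36392166×0.334084 + 0.11452928×0.487832 = 0.177451
  M+10: 0.11452928×0.334084 = 0.038262
Scale to base peak (0.326704) = 100: 7.42 : 41.33 : 91.31 : 100.00 : 54.32 : 11.71

7.42 : 41.33 : 91.31 : 100.00 : 54.32 : 11.71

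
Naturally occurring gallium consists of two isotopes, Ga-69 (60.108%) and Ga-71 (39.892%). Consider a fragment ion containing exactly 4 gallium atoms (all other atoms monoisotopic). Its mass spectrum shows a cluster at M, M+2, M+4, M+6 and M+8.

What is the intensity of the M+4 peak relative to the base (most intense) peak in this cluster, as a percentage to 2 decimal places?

Term probabilities: M 0.1305, M+2 0.3465, M+4 0.3450, M+6 0.1526, M+8 0.0253. Base peak = M+2.
P(M+2) = C(4,1) × 0.60108^3 × 0.39892^1 = 4 × 0.2171685 × 0.39892 = 0.346531 (base)
P(M+4) = C(4,2) × 0.60108^2 × 0.39892^2 = 6 × 0.36129717 × 0.15913717 = 0.344975
Relative intensity = 0.344975 / 0.346531 × 100 = 99.55

99.55%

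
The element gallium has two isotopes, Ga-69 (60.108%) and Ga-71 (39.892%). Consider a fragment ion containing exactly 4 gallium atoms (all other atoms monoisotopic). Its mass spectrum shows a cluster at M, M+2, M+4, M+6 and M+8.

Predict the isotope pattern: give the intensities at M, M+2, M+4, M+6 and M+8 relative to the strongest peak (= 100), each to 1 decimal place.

37.7 : 100.0 : 99.6 : 44.0 : 7.3

Expanding (0.60108 + 0.39892)^4:
P(M) = 0.60108^4 = 0.130536
P(M+2) = 4 × 0.60108^3 × 0.39892^1 = 0.346531
P(M+4) = 6 × 0.60108^2 × 0.39892^2 = 0.344975
P(M+6) = 4 × 0.60108^1 × 0.39892^3 = 0.152633
P(M+8) = 0.39892^4 = 0.025325
The M+2 peak is largest (0.346531); scaling to 100 gives 37.7 : 100.0 : 99.6 : 44.0 : 7.3.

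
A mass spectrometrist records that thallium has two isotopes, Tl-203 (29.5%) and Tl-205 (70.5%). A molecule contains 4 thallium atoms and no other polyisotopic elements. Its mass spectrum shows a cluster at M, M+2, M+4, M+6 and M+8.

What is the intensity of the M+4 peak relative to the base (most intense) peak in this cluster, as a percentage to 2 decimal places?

(0.295 + 0.705)^4 gives M 0.0076, M+2 0.0724, M+4 0.2595, M+6 0.4135, M+8 0.2470; the largest is M+6.
P(M+6) = C(4,3) × 0.295^1 × 0.705^3 = 4 × 0.2950 × 0.35040263 = 0.413475 (base)
P(M+4) = C(4,2) × 0.295^2 × 0.705^2 = 6 × 0.087025 × 0.497025 = 0.259522
Relative intensity = 0.259522 / 0.413475 × 100 = 62.77

62.77%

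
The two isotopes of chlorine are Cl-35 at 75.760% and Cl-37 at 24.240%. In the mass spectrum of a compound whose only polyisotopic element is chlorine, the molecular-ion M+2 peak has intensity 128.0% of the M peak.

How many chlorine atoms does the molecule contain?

4

With n Cl atoms, P(M+2)/P(M) = C(n,1)·p^(n−1)q / p^n = n·q/p = n · 0.24240/0.75760.
n = 1.280 × 0.75760/0.24240 = 4.00 ≈ 4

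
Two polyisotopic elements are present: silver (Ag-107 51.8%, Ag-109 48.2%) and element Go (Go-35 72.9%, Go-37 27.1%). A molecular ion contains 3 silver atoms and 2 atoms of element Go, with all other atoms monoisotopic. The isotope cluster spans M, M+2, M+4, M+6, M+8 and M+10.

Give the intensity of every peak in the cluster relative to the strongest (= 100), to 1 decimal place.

20.8 : 73.5 : 100.0 : 64.9 : 19.9 : 2.3

Silver pattern (n=3): 0.13899183 : 0.3879965 : 0.3610315 : 0.11198017
Element Go pattern (n=2): 0.531441 : 0.395118 : 0.073441
Convolve the two distributions (both contribute in 2-u steps):
  M: 0.13899183×0.531441 = 0.073866
  M+2: 0.13899183×0.395118 + 0.3879965×0.531441 = 0.261115
  M+4: 0.13899183×0.073441 + 0.3879965×0.395118 + 0.3610315×0.531441 = 0.355379
  M+6: 0.3879965×0.073441 + 0.3610315×0.395118 + 0.11198017×0.531441 = 0.230656
  M+8: 0.3610315×0.073441 + 0.11198017×0.395118 = 0.070760
  M+10: 0.11198017×0.073441 = 0.008224
Scale to base peak (0.355379) = 100: 20.8 : 73.5 : 100.0 : 64.9 : 19.9 : 2.3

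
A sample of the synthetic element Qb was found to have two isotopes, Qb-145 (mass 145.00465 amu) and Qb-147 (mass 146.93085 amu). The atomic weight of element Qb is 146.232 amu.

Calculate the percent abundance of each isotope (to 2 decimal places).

Qb-145: 36.28%, Qb-147: 63.72%

Let x be the fractional abundance of Qb-145; then Qb-147 has abundance 1 − x.
145.00465·x + 146.93085·(1 − x) = 146.232
(145.00465 − 146.93085)·x = 146.232 − 146.93085
x = -0.69885 / -1.92620 = 0.36281 → 36.28% Qb-145, 63.72% Qb-147.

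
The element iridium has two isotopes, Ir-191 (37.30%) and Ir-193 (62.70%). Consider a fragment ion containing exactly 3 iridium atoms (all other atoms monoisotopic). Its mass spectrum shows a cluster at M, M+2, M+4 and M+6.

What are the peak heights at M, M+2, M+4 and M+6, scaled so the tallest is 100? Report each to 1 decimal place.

The 3 Ir atoms are independent, so intensities follow the terms of (0.3730 + 0.6270)^3.
P(M) = 0.3730^3 = 0.051895
P(M+2) = 3 × 0.3730^2 × 0.6270^1 = 0.261702
P(M+4) = 3 × 0.3730^1 × 0.6270^2 = 0.439911
P(M+6) = 0.6270^3 = 0.246492
The M+4 peak is largest (0.439911); scaling to 100 gives 11.8 : 59.5 : 100.0 : 56.0.

11.8 : 59.5 : 100.0 : 56.0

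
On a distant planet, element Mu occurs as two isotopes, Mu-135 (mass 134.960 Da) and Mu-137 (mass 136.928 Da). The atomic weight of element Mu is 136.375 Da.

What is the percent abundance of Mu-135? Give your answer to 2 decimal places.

28.10%

With x = fraction of Mu-135 (so Mu-137 is 1 − x):
134.960·x + 136.928·(1 − x) = 136.375
(134.960 − 136.928)·x = 136.375 − 136.928
x = -0.553 / -1.968 = 0.28100 → 28.10% Mu-135, 71.90% Mu-137.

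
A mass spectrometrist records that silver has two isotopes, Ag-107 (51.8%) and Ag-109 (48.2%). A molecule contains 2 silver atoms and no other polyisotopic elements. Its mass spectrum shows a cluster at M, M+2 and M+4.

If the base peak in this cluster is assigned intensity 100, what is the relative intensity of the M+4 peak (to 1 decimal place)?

46.5

(0.518 + 0.482)^2 gives M 0.2683, M+2 0.4994, M+4 0.2323; the largest is M+2.
P(M+2) = C(2,1) × 0.518^1 × 0.482^1 = 2 × 0.5180 × 0.4820 = 0.499352 (base)
P(M+4) = C(2,2) × 0.518^0 × 0.482^2 = 1 × 1.0000 × 0.232324 = 0.232324
Relative intensity = 0.232324 / 0.499352 × 100 = 46.5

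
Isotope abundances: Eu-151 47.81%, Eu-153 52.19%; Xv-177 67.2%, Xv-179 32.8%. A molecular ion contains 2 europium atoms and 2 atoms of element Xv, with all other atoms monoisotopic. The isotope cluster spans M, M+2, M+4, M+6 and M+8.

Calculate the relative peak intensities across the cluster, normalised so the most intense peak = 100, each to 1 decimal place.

Europium pattern (n=2): 0.22857961 : 0.49904078 : 0.27237961
Element Xv pattern (n=2): 0.451584 : 0.440832 : 0.107584
Convolve the two distributions (both contribute in 2-u steps):
  M: 0.22857961×0.451584 = 0.103223
  M+2: 0.22857961×0.440832 + 0.49904078×0.451584 = 0.326124
  M+4: 0.22857961×0.107584 + 0.49904078×0.440832 + 0.27237961×0.451584 = 0.367587
  M+6: 0.49904078×0.107584 + 0.27237961×0.440832 = 0.173762
  M+8: 0.27237961×0.107584 = 0.029304
Scale to base peak (0.367587) = 100: 28.1 : 88.7 : 100.0 : 47.3 : 8.0

28.1 : 88.7 : 100.0 : 47.3 : 8.0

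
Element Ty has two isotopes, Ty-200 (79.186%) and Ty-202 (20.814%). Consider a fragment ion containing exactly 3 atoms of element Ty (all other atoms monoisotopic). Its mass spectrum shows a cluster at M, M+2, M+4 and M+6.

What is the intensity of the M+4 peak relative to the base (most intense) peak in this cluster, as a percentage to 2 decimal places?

20.73%

Term probabilities: M 0.4965, M+2 0.3915, M+4 0.1029, M+6 0.0090. Base peak = M.
P(M) = C(3,0) × 0.79186^3 × 0.20814^0 = 1 × 0.49652968 × 1.0000 = 0.496530 (base)
P(M+4) = C(3,2) × 0.79186^1 × 0.20814^2 = 3 × 0.79186 × 0.04332226 = 0.102915
Relative intensity = 0.102915 / 0.496530 × 100 = 20.73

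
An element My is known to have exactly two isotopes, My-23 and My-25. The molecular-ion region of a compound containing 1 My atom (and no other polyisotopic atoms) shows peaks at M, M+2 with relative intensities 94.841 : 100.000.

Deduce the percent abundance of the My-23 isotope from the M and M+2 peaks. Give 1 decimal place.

48.7%

If p is the fraction of My that is My-23, then I(M+2)/I(M) = [C(1,1)·p^0·(1−p)] / p^1 = 1·(1−p)/p = 100.000/94.841 = 1.0544
(1−p)/p = 1.0544/1 = 1.0544  ⇒  p = 1/(1 + 1.0544) = 0.4868
My-23: 48.7%, My-25: 51.3%.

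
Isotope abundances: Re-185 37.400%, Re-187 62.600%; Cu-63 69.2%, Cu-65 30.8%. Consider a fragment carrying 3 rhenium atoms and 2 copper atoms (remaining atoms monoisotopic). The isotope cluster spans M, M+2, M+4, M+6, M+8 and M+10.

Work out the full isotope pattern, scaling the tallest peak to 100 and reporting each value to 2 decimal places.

Rhenium pattern (n=3): 0.05231362 : 0.26268713 : 0.43968487 : 0.24531438
Copper pattern (n=2): 0.478864 : 0.426272 : 0.094864
Convolve the two distributions (both contribute in 2-u steps):
  M: 0.05231362×0.478864 = 0.025051
  M+2: 0.05231362×0.426272 + 0.26268713×0.478864 = 0.148091
  M+4: 0.05231362×0.094864 + 0.26268713×0.426272 + 0.43968487×0.478864 = 0.327488
  M+6: 0.26268713×0.094864 + 0.43968487×0.426272 + 0.24531438×0.478864 = 0.329817
  M+8: 0.43968487×0.094864 + 0.24531438×0.426272 = 0.146281
  M+10: 0.24531438×0.094864 = 0.023272
Scale to base peak (0.329817) = 100: 7.60 : 44.90 : 99.29 : 100.00 : 44.35 : 7.06

7.60 : 44.90 : 99.29 : 100.00 : 44.35 : 7.06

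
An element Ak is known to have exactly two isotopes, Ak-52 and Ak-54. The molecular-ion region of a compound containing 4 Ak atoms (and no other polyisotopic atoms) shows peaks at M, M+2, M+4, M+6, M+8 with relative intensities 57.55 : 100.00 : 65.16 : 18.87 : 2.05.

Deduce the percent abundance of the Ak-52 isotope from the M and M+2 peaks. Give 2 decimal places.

Let p = fractional abundance of Ak-52. I(M+2)/I(M) = [C(4,1)·p^3·(1−p)] / p^4 = 4·(1−p)/p = 100.00/57.55 = 1.7376
(1−p)/p = 1.7376/4 = 0.4344  ⇒  p = 1/(1 + 0.4344) = 0.6972
Ak-52: 69.72%, Ak-54: 30.28%.

69.72%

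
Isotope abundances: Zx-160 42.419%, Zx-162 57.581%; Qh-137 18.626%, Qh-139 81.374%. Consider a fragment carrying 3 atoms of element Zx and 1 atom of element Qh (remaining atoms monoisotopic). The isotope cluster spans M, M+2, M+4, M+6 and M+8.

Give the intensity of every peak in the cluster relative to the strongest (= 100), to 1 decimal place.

Element Zx pattern (n=3): 0.07632754 : 0.31082884 : 0.42192969 : 0.19091393
Element Qh pattern (n=1): 0.18626 : 0.81374
Convolve the two distributions (both contribute in 2-u steps):
  M: 0.07632754×0.18626 = 0.014217
  M+2: 0.07632754×0.81374 + 0.31082884×0.18626 = 0.120006
  M+4: 0.31082884×0.81374 + 0.42192969×0.18626 = 0.331522
  M+6: 0.42192969×0.81374 + 0.19091393×0.18626 = 0.378901
  M+8: 0.19091393×0.81374 = 0.155354
Scale to base peak (0.378901) = 100: 3.8 : 31.7 : 87.5 : 100.0 : 41.0

3.8 : 31.7 : 87.5 : 100.0 : 41.0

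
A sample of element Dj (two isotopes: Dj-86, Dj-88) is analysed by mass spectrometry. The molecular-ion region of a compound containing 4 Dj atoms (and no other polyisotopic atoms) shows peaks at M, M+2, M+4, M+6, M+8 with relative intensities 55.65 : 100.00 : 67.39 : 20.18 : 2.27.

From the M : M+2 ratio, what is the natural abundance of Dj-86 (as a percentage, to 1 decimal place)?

Let p = fractional abundance of Dj-86. I(M+2)/I(M) = [C(4,1)·p^3·(1−p)] / p^4 = 4·(1−p)/p = 100.00/55.65 = 1.7969
(1−p)/p = 1.7969/4 = 0.4492  ⇒  p = 1/(1 + 0.4492) = 0.6900
Dj-86: 69.0%, Dj-88: 31.0%.

69.0%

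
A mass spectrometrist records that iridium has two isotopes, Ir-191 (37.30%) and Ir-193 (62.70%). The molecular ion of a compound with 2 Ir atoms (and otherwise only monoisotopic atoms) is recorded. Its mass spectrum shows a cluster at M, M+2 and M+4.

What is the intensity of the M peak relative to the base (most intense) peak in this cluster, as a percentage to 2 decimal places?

29.74%

Term probabilities: M 0.1391, M+2 0.4677, M+4 0.3931. Base peak = M+2.
P(M+2) = C(2,1) × 0.3730^1 × 0.6270^1 = 2 × 0.3730 × 0.6270 = 0.467742 (base)
P(M) = C(2,0) × 0.3730^2 × 0.6270^0 = 1 × 0.139129 × 1.0000 = 0.139129
Relative intensity = 0.139129 / 0.467742 × 100 = 29.74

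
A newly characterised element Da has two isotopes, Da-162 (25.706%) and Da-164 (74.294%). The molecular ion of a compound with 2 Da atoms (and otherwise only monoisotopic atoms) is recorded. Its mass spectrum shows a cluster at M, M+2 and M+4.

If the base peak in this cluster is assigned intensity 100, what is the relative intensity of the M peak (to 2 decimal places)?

11.97

(0.25706 + 0.74294)^2 gives M 0.0661, M+2 0.3820, M+4 0.5520; the largest is M+4.
P(M+4) = C(2,2) × 0.25706^0 × 0.74294^2 = 1 × 1.0000 × 0.55195984 = 0.551960 (base)
P(M) = C(2,0) × 0.25706^2 × 0.74294^0 = 1 × 0.06607984 × 1.0000 = 0.066080
Relative intensity = 0.066080 / 0.551960 × 100 = 11.97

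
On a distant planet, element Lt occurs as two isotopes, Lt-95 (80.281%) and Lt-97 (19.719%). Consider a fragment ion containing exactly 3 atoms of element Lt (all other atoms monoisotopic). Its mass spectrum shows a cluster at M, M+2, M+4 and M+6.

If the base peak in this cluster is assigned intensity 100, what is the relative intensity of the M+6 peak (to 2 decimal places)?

1.48

Binomial terms of (0.80281 + 0.19719)^3: M 0.5174, M+2 0.3813, M+4 0.0936, M+6 0.0077 → M is the base peak.
P(M) = C(3,0) × 0.80281^3 × 0.19719^0 = 1 × 0.51741417 × 1.0000 = 0.517414 (base)
P(M+6) = C(3,3) × 0.80281^0 × 0.19719^3 = 1 × 1.0000 × 0.00766752 = 0.007668
Relative intensity = 0.007668 / 0.517414 × 100 = 1.48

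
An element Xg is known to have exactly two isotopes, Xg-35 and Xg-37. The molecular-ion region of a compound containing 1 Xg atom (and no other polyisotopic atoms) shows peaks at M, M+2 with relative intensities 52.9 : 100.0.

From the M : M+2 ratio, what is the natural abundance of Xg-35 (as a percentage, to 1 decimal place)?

34.6%

If p is the fraction of Xg that is Xg-35, then I(M+2)/I(M) = [C(1,1)·p^0·(1−p)] / p^1 = 1·(1−p)/p = 100.0/52.9 = 1.8904
(1−p)/p = 1.8904/1 = 1.8904  ⇒  p = 1/(1 + 1.8904) = 0.3460
Xg-35: 34.6%, Xg-37: 65.4%.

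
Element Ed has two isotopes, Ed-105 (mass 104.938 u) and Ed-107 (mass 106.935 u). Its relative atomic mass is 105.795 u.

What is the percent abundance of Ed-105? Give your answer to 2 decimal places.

57.09%

Writing the weighted mean with unknown fraction x of Ed-105:
104.938·x + 106.935·(1 − x) = 105.795
(104.938 − 106.935)·x = 105.795 − 106.935
x = -1.140 / -1.997 = 0.57086 → 57.09% Ed-105, 42.91% Ed-107.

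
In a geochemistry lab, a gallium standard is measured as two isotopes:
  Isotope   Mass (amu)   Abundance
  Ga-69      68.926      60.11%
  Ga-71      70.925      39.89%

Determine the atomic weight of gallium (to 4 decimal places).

Weight each isotope mass by its fractional abundance: 0.6011 × 68.926 + 0.3989 × 70.925
= 41.43142 + 28.29198 = 69.72340 amu

69.7234 amu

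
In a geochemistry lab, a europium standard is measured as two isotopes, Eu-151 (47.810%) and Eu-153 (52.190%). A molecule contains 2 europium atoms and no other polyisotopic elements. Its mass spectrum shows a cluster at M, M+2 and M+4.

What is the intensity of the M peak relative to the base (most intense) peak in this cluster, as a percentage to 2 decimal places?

45.80%

Term probabilities: M 0.2286, M+2 0.4990, M+4 0.2724. Base peak = M+2.
P(M+2) = C(2,1) × 0.47810^1 × 0.52190^1 = 2 × 0.4781 × 0.5219 = 0.499041 (base)
P(M) = C(2,0) × 0.47810^2 × 0.52190^0 = 1 × 0.22857961 × 1.0000 = 0.228580
Relative intensity = 0.228580 / 0.499041 × 100 = 45.80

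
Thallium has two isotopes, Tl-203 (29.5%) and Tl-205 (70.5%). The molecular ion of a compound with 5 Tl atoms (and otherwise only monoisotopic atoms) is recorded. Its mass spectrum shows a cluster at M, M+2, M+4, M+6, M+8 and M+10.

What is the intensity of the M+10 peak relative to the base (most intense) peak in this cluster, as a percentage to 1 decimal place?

(0.295 + 0.705)^5 gives M 0.0022, M+2 0.0267, M+4 0.1276, M+6 0.3049, M+8 0.3644, M+10 0.1742; the largest is M+8.
P(M+8) = C(5,4) × 0.295^1 × 0.705^4 = 5 × 0.2950 × 0.24703385 = 0.364375 (base)
P(M+10) = C(5,5) × 0.295^0 × 0.705^5 = 1 × 1.0000 × 0.17415886 = 0.174159
Relative intensity = 0.174159 / 0.364375 × 100 = 47.8

47.8%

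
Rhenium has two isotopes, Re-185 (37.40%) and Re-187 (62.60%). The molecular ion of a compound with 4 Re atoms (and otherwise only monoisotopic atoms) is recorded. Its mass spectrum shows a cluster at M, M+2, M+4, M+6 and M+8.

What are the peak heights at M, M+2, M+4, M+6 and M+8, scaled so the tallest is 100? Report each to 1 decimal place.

5.3 : 35.7 : 89.6 : 100.0 : 41.8

The 4 Re atoms are independent, so intensities follow the terms of (0.3740 + 0.6260)^4.
P(M) = 0.3740^4 = 0.019565
P(M+2) = 4 × 0.3740^3 × 0.6260^1 = 0.130993
P(M+4) = 6 × 0.3740^2 × 0.6260^2 = 0.328884
P(M+6) = 4 × 0.3740^1 × 0.6260^3 = 0.366990
P(M+8) = 0.6260^4 = 0.153567
The M+6 peak is largest (0.366990); scaling to 100 gives 5.3 : 35.7 : 89.6 : 100.0 : 41.8.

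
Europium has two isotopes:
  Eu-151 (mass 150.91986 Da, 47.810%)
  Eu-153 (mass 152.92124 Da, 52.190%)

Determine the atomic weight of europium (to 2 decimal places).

151.96 Da

Ar = Σ fᵢ·mᵢ = 0.47810 × 150.91986 + 0.52190 × 152.92124
= 72.154785 + 79.809595 = 151.964380 Da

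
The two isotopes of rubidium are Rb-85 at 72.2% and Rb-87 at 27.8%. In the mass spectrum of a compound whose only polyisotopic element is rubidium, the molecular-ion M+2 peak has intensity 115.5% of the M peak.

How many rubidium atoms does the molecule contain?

3

With n Rb atoms, P(M+2)/P(M) = C(n,1)·p^(n−1)q / p^n = n·q/p = n · 0.278/0.722.
n = 1.155 × 0.722/0.278 = 3.00 ≈ 3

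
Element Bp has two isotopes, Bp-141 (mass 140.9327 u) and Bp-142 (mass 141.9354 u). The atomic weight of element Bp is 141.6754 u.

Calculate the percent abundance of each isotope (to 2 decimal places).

Writing the weighted mean with unknown fraction x of Bp-141:
140.9327·x + 141.9354·(1 − x) = 141.6754
(140.9327 − 141.9354)·x = 141.6754 − 141.9354
x = -0.2600 / -1.0027 = 0.25930 → 25.93% Bp-141, 74.07% Bp-142.

Bp-141: 25.93%, Bp-142: 74.07%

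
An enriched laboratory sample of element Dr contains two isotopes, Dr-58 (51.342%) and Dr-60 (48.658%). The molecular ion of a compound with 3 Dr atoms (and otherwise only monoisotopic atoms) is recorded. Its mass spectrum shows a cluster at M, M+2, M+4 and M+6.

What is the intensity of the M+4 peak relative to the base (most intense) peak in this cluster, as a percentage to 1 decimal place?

Binomial terms of (0.51342 + 0.48658)^3: M 0.1353, M+2 0.3848, M+4 0.3647, M+6 0.1152 → M+2 is the base peak.
P(M+2) = C(3,1) × 0.51342^2 × 0.48658^1 = 3 × 0.2636001 × 0.48658 = 0.384788 (base)
P(M+4) = C(3,2) × 0.51342^1 × 0.48658^2 = 3 × 0.51342 × 0.2367601 = 0.364672
Relative intensity = 0.364672 / 0.384788 × 100 = 94.8

94.8%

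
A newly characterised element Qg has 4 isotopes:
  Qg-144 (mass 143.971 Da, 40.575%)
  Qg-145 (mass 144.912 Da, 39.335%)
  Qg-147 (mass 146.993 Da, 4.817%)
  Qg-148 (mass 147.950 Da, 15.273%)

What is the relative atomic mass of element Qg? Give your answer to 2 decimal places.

145.09 Da

The abundance-weighted mean is 0.40575 × 143.971 + 0.39335 × 144.912 + 0.04817 × 146.993 + 0.15273 × 147.950
= 58.4162 + 57.0011 + 7.0807 + 22.5964 = 145.0944 Da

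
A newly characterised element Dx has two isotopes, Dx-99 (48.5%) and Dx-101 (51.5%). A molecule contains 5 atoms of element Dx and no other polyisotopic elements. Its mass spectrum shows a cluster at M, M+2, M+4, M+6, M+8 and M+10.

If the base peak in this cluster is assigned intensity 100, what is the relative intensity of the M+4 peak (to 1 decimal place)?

94.2

(0.485 + 0.515)^5 gives M 0.0268, M+2 0.1425, M+4 0.3026, M+6 0.3213, M+8 0.1706, M+10 0.0362; the largest is M+6.
P(M+6) = C(5,3) × 0.485^2 × 0.515^3 = 10 × 0.235225 × 0.13659088 = 0.321296 (base)
P(M+4) = C(5,2) × 0.485^3 × 0.515^2 = 10 × 0.11408412 × 0.265225 = 0.302580
Relative intensity = 0.302580 / 0.321296 × 100 = 94.2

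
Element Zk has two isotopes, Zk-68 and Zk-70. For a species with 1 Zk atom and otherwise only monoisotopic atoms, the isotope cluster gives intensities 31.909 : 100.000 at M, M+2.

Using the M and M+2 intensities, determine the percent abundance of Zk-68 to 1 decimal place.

24.2%

If p is the fraction of Zk that is Zk-68, then I(M+2)/I(M) = [C(1,1)·p^0·(1−p)] / p^1 = 1·(1−p)/p = 100.000/31.909 = 3.1339
(1−p)/p = 3.1339/1 = 3.1339  ⇒  p = 1/(1 + 3.1339) = 0.2419
Zk-68: 24.2%, Zk-70: 75.8%.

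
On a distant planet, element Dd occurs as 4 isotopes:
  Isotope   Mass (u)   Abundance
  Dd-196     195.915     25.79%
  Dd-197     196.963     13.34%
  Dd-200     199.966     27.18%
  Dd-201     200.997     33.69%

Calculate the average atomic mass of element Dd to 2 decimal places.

198.87 u

Ar = Σ fᵢ·mᵢ = 0.2579 × 195.915 + 0.1334 × 196.963 + 0.2718 × 199.966 + 0.3369 × 200.997
= 50.5265 + 26.2749 + 54.3508 + 67.7159 = 198.8681 u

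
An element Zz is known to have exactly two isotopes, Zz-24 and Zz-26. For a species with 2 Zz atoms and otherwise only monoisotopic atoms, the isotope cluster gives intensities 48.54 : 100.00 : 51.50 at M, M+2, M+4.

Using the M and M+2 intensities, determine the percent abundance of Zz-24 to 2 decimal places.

Write p for the Zz-24 fraction. I(M+2)/I(M) = [C(2,1)·p^1·(1−p)] / p^2 = 2·(1−p)/p = 100.00/48.54 = 2.0602
(1−p)/p = 2.0602/2 = 1.0301  ⇒  p = 1/(1 + 1.0301) = 0.4926
Zz-24: 49.26%, Zz-26: 50.74%.

49.26%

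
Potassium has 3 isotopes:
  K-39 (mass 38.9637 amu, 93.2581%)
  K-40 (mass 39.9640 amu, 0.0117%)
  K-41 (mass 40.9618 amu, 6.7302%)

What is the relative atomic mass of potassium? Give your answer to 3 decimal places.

Ar = Σ fᵢ·mᵢ = 0.932581 × 38.9637 + 0.000117 × 39.9640 + 0.067302 × 40.9618
= 36.33681 + 0.00468 + 2.75681 = 39.09830 amu

39.098 amu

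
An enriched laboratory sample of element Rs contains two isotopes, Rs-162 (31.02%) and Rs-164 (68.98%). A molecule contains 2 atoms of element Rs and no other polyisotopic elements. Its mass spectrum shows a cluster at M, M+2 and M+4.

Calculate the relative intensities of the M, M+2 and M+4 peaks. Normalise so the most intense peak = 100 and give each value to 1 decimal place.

The 2 Rs atoms are independent, so intensities follow the terms of (0.3102 + 0.6898)^2.
P(M) = 0.3102^2 = 0.096224
P(M+2) = 2 × 0.3102^1 × 0.6898^1 = 0.427952
P(M+4) = 0.6898^2 = 0.475824
The M+4 peak is largest (0.475824); scaling to 100 gives 20.2 : 89.9 : 100.0.

20.2 : 89.9 : 100.0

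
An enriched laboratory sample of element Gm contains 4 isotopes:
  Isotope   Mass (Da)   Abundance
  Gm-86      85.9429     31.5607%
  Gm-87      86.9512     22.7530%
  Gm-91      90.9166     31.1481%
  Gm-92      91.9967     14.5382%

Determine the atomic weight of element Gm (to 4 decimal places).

Ar = Σ fᵢ·mᵢ = 0.315607 × 85.9429 + 0.227530 × 86.9512 + 0.311481 × 90.9166 + 0.145382 × 91.9967
= 27.12418 + 19.78401 + 28.31879 + 13.37466 = 88.60164 Da

88.6016 Da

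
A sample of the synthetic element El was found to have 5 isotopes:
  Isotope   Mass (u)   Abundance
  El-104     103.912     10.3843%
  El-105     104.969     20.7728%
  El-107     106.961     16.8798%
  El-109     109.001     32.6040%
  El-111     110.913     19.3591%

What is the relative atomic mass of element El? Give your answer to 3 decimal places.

107.661 u

Weight each isotope mass by its fractional abundance: 0.103843 × 103.912 + 0.207728 × 104.969 + 0.168798 × 106.961 + 0.326040 × 109.001 + 0.193591 × 110.913
= 10.7905 + 21.8050 + 18.0548 + 35.5387 + 21.4718 = 107.6608 u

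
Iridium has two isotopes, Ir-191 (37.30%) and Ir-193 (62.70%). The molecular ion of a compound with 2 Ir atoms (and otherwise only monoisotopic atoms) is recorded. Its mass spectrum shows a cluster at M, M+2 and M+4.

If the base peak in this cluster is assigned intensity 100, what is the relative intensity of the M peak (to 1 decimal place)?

Term probabilities: M 0.1391, M+2 0.4677, M+4 0.3931. Base peak = M+2.
P(M+2) = C(2,1) × 0.3730^1 × 0.6270^1 = 2 × 0.3730 × 0.6270 = 0.467742 (base)
P(M) = C(2,0) × 0.3730^2 × 0.6270^0 = 1 × 0.139129 × 1.0000 = 0.139129
Relative intensity = 0.139129 / 0.467742 × 100 = 29.7

29.7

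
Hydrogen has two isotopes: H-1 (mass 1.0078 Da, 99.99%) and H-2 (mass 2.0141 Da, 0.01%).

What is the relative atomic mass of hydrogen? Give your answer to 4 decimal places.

The abundance-weighted mean is 0.9999 × 1.0078 + 0.0001 × 2.0141
= 1.00770 + 0.00020 = 1.00790 Da

1.0079 Da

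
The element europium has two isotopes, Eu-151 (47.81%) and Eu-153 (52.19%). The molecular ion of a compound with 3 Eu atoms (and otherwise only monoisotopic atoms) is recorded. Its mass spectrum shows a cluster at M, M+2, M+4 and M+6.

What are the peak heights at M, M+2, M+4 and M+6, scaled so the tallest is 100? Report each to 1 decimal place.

28.0 : 91.6 : 100.0 : 36.4

Each Eu atom is independently Eu-151 (p = 0.4781) or Eu-153 (q = 0.5219); the cluster is the binomial expansion (p + q)^3.
P(M) = 0.4781^3 = 0.109284
P(M+2) = 3 × 0.4781^2 × 0.5219^1 = 0.357887
P(M+4) = 3 × 0.4781^1 × 0.5219^2 = 0.390674
P(M+6) = 0.5219^3 = 0.142155
The M+4 peak is largest (0.390674); scaling to 100 gives 28.0 : 91.6 : 100.0 : 36.4.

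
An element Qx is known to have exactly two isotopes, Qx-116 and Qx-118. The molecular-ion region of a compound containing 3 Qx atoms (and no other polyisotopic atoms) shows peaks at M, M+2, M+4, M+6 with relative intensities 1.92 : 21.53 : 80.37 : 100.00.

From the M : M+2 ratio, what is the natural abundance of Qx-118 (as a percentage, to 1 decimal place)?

78.9%

Write p for the Qx-116 fraction. I(M+2)/I(M) = [C(3,1)·p^2·(1−p)] / p^3 = 3·(1−p)/p = 21.53/1.92 = 11.2135
(1−p)/p = 11.2135/3 = 3.7378  ⇒  p = 1/(1 + 3.7378) = 0.2111
Qx-116: 21.1%, Qx-118: 78.9%.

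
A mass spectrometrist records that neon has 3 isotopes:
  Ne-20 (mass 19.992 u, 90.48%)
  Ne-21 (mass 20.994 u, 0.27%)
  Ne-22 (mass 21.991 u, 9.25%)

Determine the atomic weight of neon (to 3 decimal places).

20.180 u

Ar = Σ fᵢ·mᵢ = 0.9048 × 19.992 + 0.0027 × 20.994 + 0.0925 × 21.991
= 18.0888 + 0.0567 + 2.0342 = 20.1797 u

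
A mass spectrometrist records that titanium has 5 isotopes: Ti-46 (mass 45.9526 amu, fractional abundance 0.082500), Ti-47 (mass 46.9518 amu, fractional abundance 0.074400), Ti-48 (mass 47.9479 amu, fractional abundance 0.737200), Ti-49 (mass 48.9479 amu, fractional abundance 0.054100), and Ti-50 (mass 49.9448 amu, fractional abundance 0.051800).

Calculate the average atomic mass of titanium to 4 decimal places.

Ar = Σ fᵢ·mᵢ = 0.082500 × 45.9526 + 0.074400 × 46.9518 + 0.737200 × 47.9479 + 0.054100 × 48.9479 + 0.051800 × 49.9448
= 3.79109 + 3.49321 + 35.34719 + 2.64808 + 2.58714 = 47.86671 amu

47.8667 amu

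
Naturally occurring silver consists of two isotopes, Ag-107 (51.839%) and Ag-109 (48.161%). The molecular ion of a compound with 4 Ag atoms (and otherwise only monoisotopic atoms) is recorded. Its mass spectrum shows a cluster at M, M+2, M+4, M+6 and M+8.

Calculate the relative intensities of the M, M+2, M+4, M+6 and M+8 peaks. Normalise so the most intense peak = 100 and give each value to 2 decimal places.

Expanding (0.51839 + 0.48161)^4:
P(M) = 0.51839^4 = 0.072215
P(M+2) = 4 × 0.51839^3 × 0.48161^1 = 0.268365
P(M+4) = 6 × 0.51839^2 × 0.48161^2 = 0.373986
P(M+6) = 4 × 0.51839^1 × 0.48161^3 = 0.231634
P(M+8) = 0.48161^4 = 0.053800
The M+4 peak is largest (0.373986); scaling to 100 gives 19.31 : 71.76 : 100.00 : 61.94 : 14.39.

19.31 : 71.76 : 100.00 : 61.94 : 14.39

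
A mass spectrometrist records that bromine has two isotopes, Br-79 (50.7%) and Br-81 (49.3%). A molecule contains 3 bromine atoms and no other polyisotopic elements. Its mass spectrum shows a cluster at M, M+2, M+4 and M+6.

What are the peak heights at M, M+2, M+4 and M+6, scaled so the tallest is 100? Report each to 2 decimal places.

The 3 Br atoms are independent, so intensities follow the terms of (0.507 + 0.493)^3.
P(M) = 0.507^3 = 0.130324
P(M+2) = 3 × 0.507^2 × 0.493^1 = 0.380175
P(M+4) = 3 × 0.507^1 × 0.493^2 = 0.369678
P(M+6) = 0.493^3 = 0.119823
The M+2 peak is largest (0.380175); scaling to 100 gives 34.28 : 100.00 : 97.24 : 31.52.

34.28 : 100.00 : 97.24 : 31.52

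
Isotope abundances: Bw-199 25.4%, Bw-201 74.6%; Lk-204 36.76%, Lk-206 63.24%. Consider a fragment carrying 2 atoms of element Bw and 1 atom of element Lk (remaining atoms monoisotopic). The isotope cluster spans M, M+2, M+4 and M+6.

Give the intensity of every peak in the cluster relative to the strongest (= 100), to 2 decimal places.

5.34 : 40.54 : 100.00 : 79.22

Element Bw pattern (n=2): 0.064516 : 0.378968 : 0.556516
Element Lk pattern (n=1): 0.3676 : 0.6324
Convolve the two distributions (both contribute in 2-u steps):
  M: 0.064516×0.3676 = 0.023716
  M+2: 0.064516×0.6324 + 0.378968×0.3676 = 0.180109
  M+4: 0.378968×0.6324 + 0.556516×0.3676 = 0.444235
  M+6: 0.556516×0.6324 = 0.351941
Scale to base peak (0.444235) = 100: 5.34 : 40.54 : 100.00 : 79.22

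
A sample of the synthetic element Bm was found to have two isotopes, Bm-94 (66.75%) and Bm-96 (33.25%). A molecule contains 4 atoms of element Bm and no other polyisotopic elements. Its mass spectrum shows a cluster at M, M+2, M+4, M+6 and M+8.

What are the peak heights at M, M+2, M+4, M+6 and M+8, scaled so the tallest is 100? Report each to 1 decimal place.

Expanding (0.6675 + 0.3325)^4:
P(M) = 0.6675^4 = 0.198520
P(M+2) = 4 × 0.6675^3 × 0.3325^1 = 0.395554
P(M+4) = 6 × 0.6675^2 × 0.3325^2 = 0.295554
P(M+6) = 4 × 0.6675^1 × 0.3325^3 = 0.098149
P(M+8) = 0.3325^4 = 0.012223
The M+2 peak is largest (0.395554); scaling to 100 gives 50.2 : 100.0 : 74.7 : 24.8 : 3.1.

50.2 : 100.0 : 74.7 : 24.8 : 3.1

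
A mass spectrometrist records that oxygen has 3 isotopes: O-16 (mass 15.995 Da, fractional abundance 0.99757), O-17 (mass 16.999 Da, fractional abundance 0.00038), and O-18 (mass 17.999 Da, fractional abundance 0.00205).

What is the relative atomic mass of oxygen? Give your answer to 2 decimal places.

16.00 Da

Ar = Σ fᵢ·mᵢ = 0.99757 × 15.995 + 0.00038 × 16.999 + 0.00205 × 17.999
= 15.9561 + 0.0065 + 0.0369 = 15.9995 Da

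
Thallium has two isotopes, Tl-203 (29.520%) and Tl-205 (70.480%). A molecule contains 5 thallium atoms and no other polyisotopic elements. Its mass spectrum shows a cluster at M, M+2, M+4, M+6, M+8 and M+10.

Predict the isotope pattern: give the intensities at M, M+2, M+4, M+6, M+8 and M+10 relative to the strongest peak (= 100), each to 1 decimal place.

0.6 : 7.3 : 35.1 : 83.8 : 100.0 : 47.8

The 5 Tl atoms are independent, so intensities follow the terms of (0.29520 + 0.70480)^5.
P(M) = 0.29520^5 = 0.002242
P(M+2) = 5 × 0.29520^4 × 0.70480^1 = 0.026761
P(M+4) = 10 × 0.29520^3 × 0.70480^2 = 0.127785
P(M+6) = 10 × 0.29520^2 × 0.70480^3 = 0.305092
P(M+8) = 5 × 0.29520^1 × 0.70480^4 = 0.364208
P(M+10) = 0.70480^5 = 0.173912
The M+8 peak is largest (0.364208); scaling to 100 gives 0.6 : 7.3 : 35.1 : 83.8 : 100.0 : 47.8.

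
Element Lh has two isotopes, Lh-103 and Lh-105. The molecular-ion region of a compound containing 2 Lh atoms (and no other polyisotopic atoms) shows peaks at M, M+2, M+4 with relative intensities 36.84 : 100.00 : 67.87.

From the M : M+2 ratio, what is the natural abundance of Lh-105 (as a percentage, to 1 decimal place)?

Write p for the Lh-103 fraction. I(M+2)/I(M) = [C(2,1)·p^1·(1−p)] / p^2 = 2·(1−p)/p = 100.00/36.84 = 2.7144
(1−p)/p = 2.7144/2 = 1.3572  ⇒  p = 1/(1 + 1.3572) = 0.4242
Lh-103: 42.4%, Lh-105: 57.6%.

57.6%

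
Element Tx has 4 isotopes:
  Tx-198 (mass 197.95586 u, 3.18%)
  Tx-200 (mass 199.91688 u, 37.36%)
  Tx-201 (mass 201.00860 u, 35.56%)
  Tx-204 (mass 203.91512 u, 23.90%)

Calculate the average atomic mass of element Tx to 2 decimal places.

Ar = Σ fᵢ·mᵢ = 0.0318 × 197.95586 + 0.3736 × 199.91688 + 0.3556 × 201.00860 + 0.2390 × 203.91512
= 6.294996 + 74.688946 + 71.478658 + 48.735714 = 201.198314 u

201.20 u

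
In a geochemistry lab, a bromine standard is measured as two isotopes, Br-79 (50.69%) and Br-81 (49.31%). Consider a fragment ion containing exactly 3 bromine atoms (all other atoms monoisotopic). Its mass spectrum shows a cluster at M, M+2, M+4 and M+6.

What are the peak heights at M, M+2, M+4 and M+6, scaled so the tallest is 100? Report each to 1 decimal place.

34.3 : 100.0 : 97.3 : 31.5

Expanding (0.5069 + 0.4931)^3:
P(M) = 0.5069^3 = 0.130247
P(M+2) = 3 × 0.5069^2 × 0.4931^1 = 0.380103
P(M+4) = 3 × 0.5069^1 × 0.4931^2 = 0.369755
P(M+6) = 0.4931^3 = 0.119896
The M+2 peak is largest (0.380103); scaling to 100 gives 34.3 : 100.0 : 97.3 : 31.5.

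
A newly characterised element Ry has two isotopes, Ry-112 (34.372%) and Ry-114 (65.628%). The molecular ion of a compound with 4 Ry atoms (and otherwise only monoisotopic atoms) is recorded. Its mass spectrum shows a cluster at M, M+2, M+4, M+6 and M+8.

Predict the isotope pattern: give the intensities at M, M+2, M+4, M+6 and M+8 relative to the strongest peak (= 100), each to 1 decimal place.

Each Ry atom is independently Ry-112 (p = 0.34372) or Ry-114 (q = 0.65628); the cluster is the binomial expansion (p + q)^4.
P(M) = 0.34372^4 = 0.013958
P(M+2) = 4 × 0.34372^3 × 0.65628^1 = 0.106602
P(M+4) = 6 × 0.34372^2 × 0.65628^2 = 0.305309
P(M+6) = 4 × 0.34372^1 × 0.65628^3 = 0.388626
P(M+8) = 0.65628^4 = 0.185505
The M+6 peak is largest (0.388626); scaling to 100 gives 3.6 : 27.4 : 78.6 : 100.0 : 47.7.

3.6 : 27.4 : 78.6 : 100.0 : 47.7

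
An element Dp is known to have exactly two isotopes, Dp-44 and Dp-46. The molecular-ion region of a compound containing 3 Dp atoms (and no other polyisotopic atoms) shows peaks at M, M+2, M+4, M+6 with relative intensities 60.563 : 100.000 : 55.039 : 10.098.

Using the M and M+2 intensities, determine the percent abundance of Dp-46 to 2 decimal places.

Write p for the Dp-44 fraction. I(M+2)/I(M) = [C(3,1)·p^2·(1−p)] / p^3 = 3·(1−p)/p = 100.000/60.563 = 1.6512
(1−p)/p = 1.6512/3 = 0.5504  ⇒  p = 1/(1 + 0.5504) = 0.6450
Dp-44: 64.50%, Dp-46: 35.50%.

35.50%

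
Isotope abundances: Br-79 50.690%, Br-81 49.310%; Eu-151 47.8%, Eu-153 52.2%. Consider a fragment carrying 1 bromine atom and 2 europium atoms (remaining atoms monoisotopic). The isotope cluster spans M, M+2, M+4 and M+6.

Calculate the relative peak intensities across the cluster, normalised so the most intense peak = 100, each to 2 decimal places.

30.15 : 95.17 : 100.00 : 34.97

Bromine pattern (n=1): 0.5069 : 0.4931
Europium pattern (n=2): 0.228484 : 0.499032 : 0.272484
Convolve the two distributions (both contribute in 2-u steps):
  M: 0.5069×0.228484 = 0.115819
  M+2: 0.5069×0.499032 + 0.4931×0.228484 = 0.365625
  M+4: 0.5069×0.272484 + 0.4931×0.499032 = 0.384195
  M+6: 0.4931×0.272484 = 0.134362
Scale to base peak (0.384195) = 100: 30.15 : 95.17 : 100.00 : 34.97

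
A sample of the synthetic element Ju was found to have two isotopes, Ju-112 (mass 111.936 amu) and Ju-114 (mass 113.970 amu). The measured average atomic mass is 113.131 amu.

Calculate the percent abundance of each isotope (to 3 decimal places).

Let x be the fractional abundance of Ju-112; then Ju-114 has abundance 1 − x.
111.936·x + 113.970·(1 − x) = 113.131
(111.936 − 113.970)·x = 113.131 − 113.970
x = -0.839 / -2.034 = 0.41249 → 41.249% Ju-112, 58.751% Ju-114.

Ju-112: 41.249%, Ju-114: 58.751%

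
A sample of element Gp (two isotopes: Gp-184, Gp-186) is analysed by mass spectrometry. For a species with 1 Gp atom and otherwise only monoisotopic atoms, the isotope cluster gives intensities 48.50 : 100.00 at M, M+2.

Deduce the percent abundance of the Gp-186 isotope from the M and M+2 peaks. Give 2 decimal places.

67.34%

Let p = fractional abundance of Gp-184. I(M+2)/I(M) = [C(1,1)·p^0·(1−p)] / p^1 = 1·(1−p)/p = 100.00/48.50 = 2.0619
(1−p)/p = 2.0619/1 = 2.0619  ⇒  p = 1/(1 + 2.0619) = 0.3266
Gp-184: 32.66%, Gp-186: 67.34%.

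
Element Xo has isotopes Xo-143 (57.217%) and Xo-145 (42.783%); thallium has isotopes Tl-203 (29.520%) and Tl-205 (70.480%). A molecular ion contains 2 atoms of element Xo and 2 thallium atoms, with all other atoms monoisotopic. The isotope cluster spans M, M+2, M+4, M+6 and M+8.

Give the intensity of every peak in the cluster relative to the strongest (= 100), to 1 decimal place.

Element Xo pattern (n=2): 0.32737851 : 0.48958298 : 0.18303851
Thallium pattern (n=2): 0.08714304 : 0.41611392 : 0.49674304
Convolve the two distributions (both contribute in 2-u steps):
  M: 0.32737851×0.08714304 = 0.028529
  M+2: 0.32737851×0.41611392 + 0.48958298×0.08714304 = 0.178891
  M+4: 0.32737851×0.49674304 + 0.48958298×0.41611392 + 0.18303851×0.08714304 = 0.382296
  M+6: 0.48958298×0.49674304 + 0.18303851×0.41611392 = 0.319362
  M+8: 0.18303851×0.49674304 = 0.090923
Scale to base peak (0.382296) = 100: 7.5 : 46.8 : 100.0 : 83.5 : 23.8

7.5 : 46.8 : 100.0 : 83.5 : 23.8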